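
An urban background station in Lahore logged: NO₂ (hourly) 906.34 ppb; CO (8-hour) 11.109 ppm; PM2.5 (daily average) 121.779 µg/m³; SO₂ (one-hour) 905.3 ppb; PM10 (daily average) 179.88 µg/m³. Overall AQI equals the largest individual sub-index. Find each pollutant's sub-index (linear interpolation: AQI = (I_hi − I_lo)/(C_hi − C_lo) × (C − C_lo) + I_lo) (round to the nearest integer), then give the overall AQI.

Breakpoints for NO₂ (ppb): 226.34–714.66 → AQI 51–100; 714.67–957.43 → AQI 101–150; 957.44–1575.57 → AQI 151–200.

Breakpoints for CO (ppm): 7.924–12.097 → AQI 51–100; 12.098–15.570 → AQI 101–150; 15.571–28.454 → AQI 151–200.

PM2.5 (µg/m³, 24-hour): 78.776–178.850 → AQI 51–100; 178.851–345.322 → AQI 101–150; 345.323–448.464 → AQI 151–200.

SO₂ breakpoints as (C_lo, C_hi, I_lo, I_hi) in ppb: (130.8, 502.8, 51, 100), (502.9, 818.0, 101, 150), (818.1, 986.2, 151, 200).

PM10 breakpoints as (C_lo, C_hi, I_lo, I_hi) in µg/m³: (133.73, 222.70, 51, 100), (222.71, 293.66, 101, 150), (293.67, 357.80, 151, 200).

176

NO₂: row 714.67–957.43 (AQI 101–150). (150−101)·(906.34−714.67)/(957.43−714.67) + 101 = 49·191.67/242.76 + 101 ≈ 139.69 → 140.
CO 11.109: bracket 7.924–12.097 → index 51–100; slope 49/4.173, offset 3.185.
AQI = 51 + 49/4.173·3.185 ≈ 88.40 ⇒ 88.
PM2.5: 121.779 lies in 78.776–178.850, so I_lo=51, I_hi=100, C_lo=78.776, C_hi=178.850.
(100−51)/(178.850−78.776) × (121.779−78.776) + 51 = 49/100.074 × 43.003 + 51 ≈ 72.06 → 72.
SO₂: 905.3 lies in 818.1–986.2, so I_lo=151, I_hi=200, C_lo=818.1, C_hi=986.2.
(200−151)/(986.2−818.1) × (905.3−818.1) + 151 = 49/168.1 × 87.2 + 151 ≈ 176.42 → 176.
PM10: row 133.73–222.70 (AQI 51–100). (100−51)·(179.88−133.73)/(222.70−133.73) + 51 = 49·46.15/88.97 + 51 ≈ 76.42 → 76.
Sub-indices: NO₂→140, CO→88, PM2.5→72, SO₂→176, PM10→76. Overall AQI = max = 176; dominant pollutant is SO₂.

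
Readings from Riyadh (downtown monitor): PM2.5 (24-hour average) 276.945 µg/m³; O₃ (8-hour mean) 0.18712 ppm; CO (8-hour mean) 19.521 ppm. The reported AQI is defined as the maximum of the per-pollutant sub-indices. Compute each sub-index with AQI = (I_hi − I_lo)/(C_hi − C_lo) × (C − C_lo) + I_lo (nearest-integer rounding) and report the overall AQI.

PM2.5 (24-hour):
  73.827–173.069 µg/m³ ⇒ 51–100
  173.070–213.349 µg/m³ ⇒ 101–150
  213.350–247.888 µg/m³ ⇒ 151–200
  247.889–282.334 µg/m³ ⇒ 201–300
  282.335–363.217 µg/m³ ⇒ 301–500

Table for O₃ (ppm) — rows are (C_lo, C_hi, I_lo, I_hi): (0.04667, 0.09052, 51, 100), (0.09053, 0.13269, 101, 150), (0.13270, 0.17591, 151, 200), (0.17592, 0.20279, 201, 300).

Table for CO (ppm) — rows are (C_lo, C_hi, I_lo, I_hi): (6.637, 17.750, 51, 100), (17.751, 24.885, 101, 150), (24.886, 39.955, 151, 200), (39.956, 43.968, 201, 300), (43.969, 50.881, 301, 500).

285

PM2.5 276.945: bracket 247.889–282.334 → index 201–300; slope 99/34.445, offset 29.056.
AQI = 201 + 99/34.445·29.056 ≈ 284.51 ⇒ 285.
O₃ 0.18712: bracket 0.17592–0.20279 → index 201–300; slope 99/0.02687, offset 0.01120.
AQI = 201 + 99/0.02687·0.01120 ≈ 242.27 ⇒ 242.
CO: 19.521 ∈ [17.751, 24.885] ↔ index [101, 150].
101 + (19.521−17.751)·(150−101)/(24.885−17.751) = 101 + 1.770·49/7.134 ≈ 113.16, so AQI = 113.
Sub-indices: PM2.5→285, O₃→242, CO→113. Overall AQI = max = 285; dominant pollutant is PM2.5.
AQI 285: Very Unhealthy.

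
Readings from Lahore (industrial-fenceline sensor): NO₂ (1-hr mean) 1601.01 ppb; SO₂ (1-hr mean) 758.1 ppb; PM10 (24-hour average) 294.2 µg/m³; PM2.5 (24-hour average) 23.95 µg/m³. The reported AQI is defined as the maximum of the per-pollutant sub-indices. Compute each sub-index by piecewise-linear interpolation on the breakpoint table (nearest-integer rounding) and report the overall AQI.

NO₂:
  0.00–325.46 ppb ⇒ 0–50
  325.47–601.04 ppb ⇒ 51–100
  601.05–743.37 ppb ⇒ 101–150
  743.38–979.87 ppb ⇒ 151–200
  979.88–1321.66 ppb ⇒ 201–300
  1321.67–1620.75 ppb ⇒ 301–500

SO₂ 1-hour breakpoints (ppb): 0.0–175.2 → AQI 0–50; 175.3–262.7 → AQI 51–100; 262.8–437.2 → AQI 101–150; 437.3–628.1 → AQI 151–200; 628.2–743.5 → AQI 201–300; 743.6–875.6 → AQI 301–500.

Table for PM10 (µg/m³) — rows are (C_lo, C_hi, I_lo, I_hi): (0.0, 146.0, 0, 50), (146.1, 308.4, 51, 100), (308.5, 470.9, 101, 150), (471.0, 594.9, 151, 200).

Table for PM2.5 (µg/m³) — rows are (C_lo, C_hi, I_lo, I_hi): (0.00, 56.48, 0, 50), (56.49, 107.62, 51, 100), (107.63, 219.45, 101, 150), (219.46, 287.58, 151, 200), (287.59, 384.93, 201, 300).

487

NO₂: 1601.01 lies in 1321.67–1620.75, so I_lo=301, I_hi=500, C_lo=1321.67, C_hi=1620.75.
(500−301)/(1620.75−1321.67) × (1601.01−1321.67) + 301 = 199/299.08 × 279.34 + 301 ≈ 486.87 → 487.
SO₂: row 743.6–875.6 (AQI 301–500). (500−301)·(758.1−743.6)/(875.6−743.6) + 301 = 199·14.5/132.0 + 301 ≈ 322.86 → 323.
PM10 294.2: bracket 146.1–308.4 → index 51–100; slope 49/162.3, offset 148.1.
AQI = 51 + 49/162.3·148.1 ≈ 95.71 ⇒ 96.
PM2.5: row 0.00–56.48 (AQI 0–50). (50−0)·(23.95−0.00)/(56.48−0.00) + 0 = 50·23.95/56.48 + 0 ≈ 21.20 → 21.
Sub-indices: NO₂→487, SO₂→323, PM10→96, PM2.5→21. Overall AQI = max = 487; dominant pollutant is NO₂.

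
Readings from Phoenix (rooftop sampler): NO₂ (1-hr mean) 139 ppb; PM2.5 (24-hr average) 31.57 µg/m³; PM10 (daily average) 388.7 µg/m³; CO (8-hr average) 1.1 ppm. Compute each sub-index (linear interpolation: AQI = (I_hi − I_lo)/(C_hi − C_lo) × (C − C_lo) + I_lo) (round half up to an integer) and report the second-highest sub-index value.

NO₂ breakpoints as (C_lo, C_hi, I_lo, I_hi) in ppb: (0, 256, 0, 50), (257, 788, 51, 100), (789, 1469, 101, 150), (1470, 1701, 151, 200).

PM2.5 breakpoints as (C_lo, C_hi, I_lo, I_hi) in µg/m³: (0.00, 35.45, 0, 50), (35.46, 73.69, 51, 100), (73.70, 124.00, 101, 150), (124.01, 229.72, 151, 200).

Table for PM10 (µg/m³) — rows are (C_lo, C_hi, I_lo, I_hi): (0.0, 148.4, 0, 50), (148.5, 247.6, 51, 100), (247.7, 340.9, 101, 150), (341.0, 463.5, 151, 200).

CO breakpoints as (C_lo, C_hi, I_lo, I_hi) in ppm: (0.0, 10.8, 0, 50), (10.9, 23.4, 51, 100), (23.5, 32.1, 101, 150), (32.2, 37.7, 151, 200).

NO₂: 139 lies in 0–256, so I_lo=0, I_hi=50, C_lo=0, C_hi=256.
(50−0)/(256−0) × (139−0) + 0 = 50/256 × 139 + 0 ≈ 27.15 → 27.
PM2.5: row 0.00–35.45 (AQI 0–50). (50−0)·(31.57−0.00)/(35.45−0.00) + 0 = 50·31.57/35.45 + 0 ≈ 44.53 → 45.
PM10: 388.7 ∈ [341.0, 463.5] ↔ index [151, 200].
151 + (388.7−341.0)·(200−151)/(463.5−341.0) = 151 + 47.7·49/122.5 ≈ 170.08, so AQI = 170.
CO: 1.1 ∈ [0.0, 10.8] ↔ index [0, 50].
0 + (1.1−0.0)·(50−0)/(10.8−0.0) = 0 + 1.1·50/10.8 ≈ 5.09, so AQI = 5.
Sub-indices: NO₂→27, PM2.5→45, PM10→170, CO→5. Ranked high→low: 170, 45, 27, 5. Second-highest sub-index = 45.

45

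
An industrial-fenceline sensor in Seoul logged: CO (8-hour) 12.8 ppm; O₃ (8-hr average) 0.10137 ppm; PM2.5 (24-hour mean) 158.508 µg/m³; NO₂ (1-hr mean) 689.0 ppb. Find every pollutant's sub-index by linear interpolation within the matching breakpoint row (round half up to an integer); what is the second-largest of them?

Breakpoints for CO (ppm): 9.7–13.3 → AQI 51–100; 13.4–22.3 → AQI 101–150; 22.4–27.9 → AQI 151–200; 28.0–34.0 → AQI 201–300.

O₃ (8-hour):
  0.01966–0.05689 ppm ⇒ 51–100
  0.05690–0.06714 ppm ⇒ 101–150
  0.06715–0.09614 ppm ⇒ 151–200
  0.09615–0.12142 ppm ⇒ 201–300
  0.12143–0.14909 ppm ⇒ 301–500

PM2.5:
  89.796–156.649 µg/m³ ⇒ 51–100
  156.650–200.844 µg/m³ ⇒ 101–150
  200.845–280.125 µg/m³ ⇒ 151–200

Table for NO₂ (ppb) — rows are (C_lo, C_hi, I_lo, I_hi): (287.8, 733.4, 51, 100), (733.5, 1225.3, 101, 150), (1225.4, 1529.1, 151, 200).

103

CO 12.8: bracket 9.7–13.3 → index 51–100; slope 49/3.6, offset 3.1.
AQI = 51 + 49/3.6·3.1 ≈ 93.19 ⇒ 93.
O₃: row 0.09615–0.12142 (AQI 201–300). (300−201)·(0.10137−0.09615)/(0.12142−0.09615) + 201 = 99·0.00522/0.02527 + 201 ≈ 221.45 → 221.
PM2.5 158.508: bracket 156.650–200.844 → index 101–150; slope 49/44.194, offset 1.858.
AQI = 101 + 49/44.194·1.858 ≈ 103.06 ⇒ 103.
NO₂ 689.0: bracket 287.8–733.4 → index 51–100; slope 49/445.6, offset 401.2.
AQI = 51 + 49/445.6·401.2 ≈ 95.12 ⇒ 95.
Sub-indices: CO→93, O₃→221, PM2.5→103, NO₂→95. Ranked high→low: 221, 103, 95, 93. Second-highest sub-index = 103.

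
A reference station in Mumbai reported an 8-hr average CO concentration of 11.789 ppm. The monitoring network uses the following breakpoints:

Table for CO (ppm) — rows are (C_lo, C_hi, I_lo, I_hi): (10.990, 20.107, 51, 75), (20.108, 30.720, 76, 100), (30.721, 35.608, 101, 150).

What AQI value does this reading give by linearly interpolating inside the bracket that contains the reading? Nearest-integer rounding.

53

CO: 11.789 lies in 10.990–20.107, so I_lo=51, I_hi=75, C_lo=10.990, C_hi=20.107.
(75−51)/(20.107−10.990) × (11.789−10.990) + 51 = 24/9.117 × 0.799 + 51 ≈ 53.10 → 53.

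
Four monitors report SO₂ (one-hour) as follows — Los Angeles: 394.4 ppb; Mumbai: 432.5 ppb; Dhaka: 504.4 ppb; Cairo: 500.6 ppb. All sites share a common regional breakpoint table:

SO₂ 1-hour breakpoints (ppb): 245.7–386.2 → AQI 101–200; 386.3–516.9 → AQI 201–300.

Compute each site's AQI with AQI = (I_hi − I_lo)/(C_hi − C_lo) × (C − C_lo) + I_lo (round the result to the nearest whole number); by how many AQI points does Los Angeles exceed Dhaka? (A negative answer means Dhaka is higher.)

-84

Los Angeles 394.4: bracket 386.3–516.9 → index 201–300; slope 99/130.6, offset 8.1.
AQI = 201 + 99/130.6·8.1 ≈ 207.14 ⇒ 207.
Mumbai: 432.5 lies in 386.3–516.9, so I_lo=201, I_hi=300, C_lo=386.3, C_hi=516.9.
(300−201)/(516.9−386.3) × (432.5−386.3) + 201 = 99/130.6 × 46.2 + 201 ≈ 236.02 → 236.
Dhaka: 504.4 ∈ [386.3, 516.9] ↔ index [201, 300].
201 + (504.4−386.3)·(300−201)/(516.9−386.3) = 201 + 118.1·99/130.6 ≈ 290.52, so AQI = 291.
Cairo: 500.6 ∈ [386.3, 516.9] ↔ index [201, 300].
201 + (500.6−386.3)·(300−201)/(516.9−386.3) = 201 + 114.3·99/130.6 ≈ 287.64, so AQI = 288.
AQIs: Los Angeles=207, Mumbai=236, Dhaka=291, Cairo=288. Los Angeles (207) − Dhaka (291) = -84.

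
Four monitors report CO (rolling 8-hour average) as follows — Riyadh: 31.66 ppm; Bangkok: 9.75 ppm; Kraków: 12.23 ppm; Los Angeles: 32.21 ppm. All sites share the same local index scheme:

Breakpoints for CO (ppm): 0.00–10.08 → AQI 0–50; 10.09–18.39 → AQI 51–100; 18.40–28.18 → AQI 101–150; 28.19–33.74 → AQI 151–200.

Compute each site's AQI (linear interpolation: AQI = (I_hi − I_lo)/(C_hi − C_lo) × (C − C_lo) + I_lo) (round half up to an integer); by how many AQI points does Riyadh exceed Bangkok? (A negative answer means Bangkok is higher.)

Riyadh: 31.66 lies in 28.19–33.74, so I_lo=151, I_hi=200, C_lo=28.19, C_hi=33.74.
(200−151)/(33.74−28.19) × (31.66−28.19) + 151 = 49/5.55 × 3.47 + 151 ≈ 181.64 → 182.
Bangkok: 9.75 lies in 0.00–10.08, so I_lo=0, I_hi=50, C_lo=0.00, C_hi=10.08.
(50−0)/(10.08−0.00) × (9.75−0.00) + 0 = 50/10.08 × 9.75 + 0 ≈ 48.36 → 48.
Kraków 12.23: bracket 10.09–18.39 → index 51–100; slope 49/8.30, offset 2.14.
AQI = 51 + 49/8.30·2.14 ≈ 63.63 ⇒ 64.
Los Angeles: 32.21 ∈ [28.19, 33.74] ↔ index [151, 200].
151 + (32.21−28.19)·(200−151)/(33.74−28.19) = 151 + 4.02·49/5.55 ≈ 186.49, so AQI = 186.
AQIs: Riyadh=182, Bangkok=48, Kraków=64, Los Angeles=186. Riyadh (182) − Bangkok (48) = 134.

134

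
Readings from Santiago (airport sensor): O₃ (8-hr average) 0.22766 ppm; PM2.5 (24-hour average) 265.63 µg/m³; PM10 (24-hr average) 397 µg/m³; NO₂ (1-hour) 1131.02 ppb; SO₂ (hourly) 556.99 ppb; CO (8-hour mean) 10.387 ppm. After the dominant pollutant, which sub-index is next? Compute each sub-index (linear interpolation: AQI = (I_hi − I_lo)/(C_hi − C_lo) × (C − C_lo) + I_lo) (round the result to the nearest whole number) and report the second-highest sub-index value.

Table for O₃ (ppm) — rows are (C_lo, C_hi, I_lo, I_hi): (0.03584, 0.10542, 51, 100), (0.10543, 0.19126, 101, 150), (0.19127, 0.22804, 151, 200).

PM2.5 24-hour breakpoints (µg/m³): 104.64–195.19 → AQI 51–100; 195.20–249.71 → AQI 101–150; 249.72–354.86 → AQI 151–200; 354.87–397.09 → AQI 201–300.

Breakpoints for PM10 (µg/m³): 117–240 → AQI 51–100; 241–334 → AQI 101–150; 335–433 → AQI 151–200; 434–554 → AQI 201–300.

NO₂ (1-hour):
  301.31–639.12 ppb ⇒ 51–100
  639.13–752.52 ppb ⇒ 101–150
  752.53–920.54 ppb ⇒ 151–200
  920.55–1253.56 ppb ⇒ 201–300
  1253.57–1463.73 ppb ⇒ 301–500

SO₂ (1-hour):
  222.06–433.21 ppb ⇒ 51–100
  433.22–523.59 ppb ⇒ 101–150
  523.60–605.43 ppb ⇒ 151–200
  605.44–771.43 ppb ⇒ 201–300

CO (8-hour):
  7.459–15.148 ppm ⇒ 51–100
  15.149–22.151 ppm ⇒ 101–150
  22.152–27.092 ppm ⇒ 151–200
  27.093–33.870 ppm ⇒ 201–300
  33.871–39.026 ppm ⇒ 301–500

O₃: 0.22766 lies in 0.19127–0.22804, so I_lo=151, I_hi=200, C_lo=0.19127, C_hi=0.22804.
(200−151)/(0.22804−0.19127) × (0.22766−0.19127) + 151 = 49/0.03677 × 0.03639 + 151 ≈ 199.49 → 199.
PM2.5: 265.63 lies in 249.72–354.86, so I_lo=151, I_hi=200, C_lo=249.72, C_hi=354.86.
(200−151)/(354.86−249.72) × (265.63−249.72) + 151 = 49/105.14 × 15.91 + 151 ≈ 158.41 → 158.
PM10: 397 lies in 335–433, so I_lo=151, I_hi=200, C_lo=335, C_hi=433.
(200−151)/(433−335) × (397−335) + 151 = 49/98 × 62 + 151 ≈ 182.00 → 182.
NO₂: 1131.02 lies in 920.55–1253.56, so I_lo=201, I_hi=300, C_lo=920.55, C_hi=1253.56.
(300−201)/(1253.56−920.55) × (1131.02−920.55) + 201 = 99/333.01 × 210.47 + 201 ≈ 263.57 → 264.
SO₂: 556.99 lies in 523.60–605.43, so I_lo=151, I_hi=200, C_lo=523.60, C_hi=605.43.
(200−151)/(605.43−523.60) × (556.99−523.60) + 151 = 49/81.83 × 33.39 + 151 ≈ 170.99 → 171.
CO: 10.387 lies in 7.459–15.148, so I_lo=51, I_hi=100, C_lo=7.459, C_hi=15.148.
(100−51)/(15.148−7.459) × (10.387−7.459) + 51 = 49/7.689 × 2.928 + 51 ≈ 69.66 → 70.
Sub-indices: O₃→199, PM2.5→158, PM10→182, NO₂→264, SO₂→171, CO→70. Ranked high→low: 264, 199, 182, 171, 158, 70. Second-highest sub-index = 199.

199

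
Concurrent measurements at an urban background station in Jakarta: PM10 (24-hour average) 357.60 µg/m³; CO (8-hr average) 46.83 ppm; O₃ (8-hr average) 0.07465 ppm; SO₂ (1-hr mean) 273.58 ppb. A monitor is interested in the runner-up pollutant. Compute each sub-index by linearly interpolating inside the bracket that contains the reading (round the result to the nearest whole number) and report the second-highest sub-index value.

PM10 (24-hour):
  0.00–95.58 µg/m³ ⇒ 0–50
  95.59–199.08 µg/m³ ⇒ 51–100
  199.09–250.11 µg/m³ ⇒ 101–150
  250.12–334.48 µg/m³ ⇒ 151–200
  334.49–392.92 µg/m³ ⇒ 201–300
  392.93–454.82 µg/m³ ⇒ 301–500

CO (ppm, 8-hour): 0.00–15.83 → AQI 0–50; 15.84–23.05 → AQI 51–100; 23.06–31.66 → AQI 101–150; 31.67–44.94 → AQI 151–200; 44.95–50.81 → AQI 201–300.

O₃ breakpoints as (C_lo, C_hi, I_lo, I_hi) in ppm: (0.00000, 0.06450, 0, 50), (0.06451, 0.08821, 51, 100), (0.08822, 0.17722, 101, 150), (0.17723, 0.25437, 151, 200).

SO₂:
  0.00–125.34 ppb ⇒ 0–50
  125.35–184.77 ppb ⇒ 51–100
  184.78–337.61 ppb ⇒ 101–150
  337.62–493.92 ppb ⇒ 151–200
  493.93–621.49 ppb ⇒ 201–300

233

PM10: 357.60 ∈ [334.49, 392.92] ↔ index [201, 300].
201 + (357.60−334.49)·(300−201)/(392.92−334.49) = 201 + 23.11·99/58.43 ≈ 240.16, so AQI = 240.
CO 46.83: bracket 44.95–50.81 → index 201–300; slope 99/5.86, offset 1.88.
AQI = 201 + 99/5.86·1.88 ≈ 232.76 ⇒ 233.
O₃: row 0.06451–0.08821 (AQI 51–100). (100−51)·(0.07465−0.06451)/(0.08821−0.06451) + 51 = 49·0.01014/0.02370 + 51 ≈ 71.96 → 72.
SO₂: row 184.78–337.61 (AQI 101–150). (150−101)·(273.58−184.78)/(337.61−184.78) + 101 = 49·88.80/152.83 + 101 ≈ 129.47 → 129.
Sub-indices: PM10→240, CO→233, O₃→72, SO₂→129. Ranked high→low: 240, 233, 129, 72. Second-highest sub-index = 233.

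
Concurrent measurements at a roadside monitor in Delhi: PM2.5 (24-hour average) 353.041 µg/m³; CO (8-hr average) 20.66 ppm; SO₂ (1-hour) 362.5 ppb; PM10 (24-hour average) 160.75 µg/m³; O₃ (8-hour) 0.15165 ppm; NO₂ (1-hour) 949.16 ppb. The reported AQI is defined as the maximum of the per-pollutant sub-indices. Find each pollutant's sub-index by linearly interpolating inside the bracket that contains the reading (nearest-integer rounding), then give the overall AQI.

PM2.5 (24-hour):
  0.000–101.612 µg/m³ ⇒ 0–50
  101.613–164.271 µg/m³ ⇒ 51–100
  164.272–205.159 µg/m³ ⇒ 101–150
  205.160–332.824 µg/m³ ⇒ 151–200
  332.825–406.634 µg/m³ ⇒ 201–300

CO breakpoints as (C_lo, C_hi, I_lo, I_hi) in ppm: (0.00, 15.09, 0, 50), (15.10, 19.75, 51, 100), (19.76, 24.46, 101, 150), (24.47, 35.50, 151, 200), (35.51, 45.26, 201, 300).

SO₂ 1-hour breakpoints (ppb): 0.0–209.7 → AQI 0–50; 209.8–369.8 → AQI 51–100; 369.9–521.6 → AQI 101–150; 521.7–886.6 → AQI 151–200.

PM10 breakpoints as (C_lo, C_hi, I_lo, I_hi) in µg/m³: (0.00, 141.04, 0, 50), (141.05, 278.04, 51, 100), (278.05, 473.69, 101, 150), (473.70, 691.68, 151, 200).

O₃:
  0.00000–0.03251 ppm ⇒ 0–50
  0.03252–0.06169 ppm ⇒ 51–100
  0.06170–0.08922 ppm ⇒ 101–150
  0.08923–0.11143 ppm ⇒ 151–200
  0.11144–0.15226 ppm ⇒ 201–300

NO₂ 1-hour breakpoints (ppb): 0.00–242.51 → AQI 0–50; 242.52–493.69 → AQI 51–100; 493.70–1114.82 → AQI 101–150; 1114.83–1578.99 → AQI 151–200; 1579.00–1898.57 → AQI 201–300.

299

PM2.5: 353.041 ∈ [332.825, 406.634] ↔ index [201, 300].
201 + (353.041−332.825)·(300−201)/(406.634−332.825) = 201 + 20.216·99/73.809 ≈ 228.12, so AQI = 228.
CO: 20.66 ∈ [19.76, 24.46] ↔ index [101, 150].
101 + (20.66−19.76)·(150−101)/(24.46−19.76) = 101 + 0.90·49/4.70 ≈ 110.38, so AQI = 110.
SO₂: row 209.8–369.8 (AQI 51–100). (100−51)·(362.5−209.8)/(369.8−209.8) + 51 = 49·152.7/160.0 + 51 ≈ 97.76 → 98.
PM10: 160.75 lies in 141.05–278.04, so I_lo=51, I_hi=100, C_lo=141.05, C_hi=278.04.
(100−51)/(278.04−141.05) × (160.75−141.05) + 51 = 49/136.99 × 19.70 + 51 ≈ 58.05 → 58.
O₃: row 0.11144–0.15226 (AQI 201–300). (300−201)·(0.15165−0.11144)/(0.15226−0.11144) + 201 = 99·0.04021/0.04082 + 201 ≈ 298.52 → 299.
NO₂ 949.16: bracket 493.70–1114.82 → index 101–150; slope 49/621.12, offset 455.46.
AQI = 101 + 49/621.12·455.46 ≈ 136.93 ⇒ 137.
Sub-indices: PM2.5→228, CO→110, SO₂→98, PM10→58, O₃→299, NO₂→137. Overall AQI = max = 299; dominant pollutant is O₃.
AQI 299: Very Unhealthy.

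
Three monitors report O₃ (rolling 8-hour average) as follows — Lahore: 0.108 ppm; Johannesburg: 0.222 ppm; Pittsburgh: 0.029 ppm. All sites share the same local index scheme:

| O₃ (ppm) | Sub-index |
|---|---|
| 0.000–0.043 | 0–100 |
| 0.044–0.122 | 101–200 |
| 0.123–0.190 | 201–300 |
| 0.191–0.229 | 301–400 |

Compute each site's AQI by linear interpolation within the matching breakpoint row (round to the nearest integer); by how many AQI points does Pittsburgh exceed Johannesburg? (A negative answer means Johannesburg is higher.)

-315

Lahore: row 0.044–0.122 (AQI 101–200). (200−101)·(0.108−0.044)/(0.122−0.044) + 101 = 99·0.064/0.078 + 101 ≈ 182.23 → 182.
Johannesburg: 0.222 lies in 0.191–0.229, so I_lo=301, I_hi=400, C_lo=0.191, C_hi=0.229.
(400−301)/(0.229−0.191) × (0.222−0.191) + 301 = 99/0.038 × 0.031 + 301 ≈ 381.76 → 382.
Pittsburgh: 0.029 lies in 0.000–0.043, so I_lo=0, I_hi=100, C_lo=0.000, C_hi=0.043.
(100−0)/(0.043−0.000) × (0.029−0.000) + 0 = 100/0.043 × 0.029 + 0 ≈ 67.44 → 67.
AQIs: Lahore=182, Johannesburg=382, Pittsburgh=67. Pittsburgh (67) − Johannesburg (382) = -315.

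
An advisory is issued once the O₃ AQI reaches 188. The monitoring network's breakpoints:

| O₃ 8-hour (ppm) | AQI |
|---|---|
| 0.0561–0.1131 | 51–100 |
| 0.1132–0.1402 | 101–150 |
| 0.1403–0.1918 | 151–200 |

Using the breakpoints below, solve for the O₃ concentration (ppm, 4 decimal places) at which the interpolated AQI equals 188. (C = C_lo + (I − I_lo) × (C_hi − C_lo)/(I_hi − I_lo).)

0.1792

AQI 188 lies in the 151–200 band, which corresponds to 0.1403–0.1918 ppm.
C = 0.1403 + (188−151)×(0.1918−0.1403)/(200−151) = 0.1403 + 37×0.0515/49 ≈ 0.179188 ppm → 0.1792 ppm to 4 dp.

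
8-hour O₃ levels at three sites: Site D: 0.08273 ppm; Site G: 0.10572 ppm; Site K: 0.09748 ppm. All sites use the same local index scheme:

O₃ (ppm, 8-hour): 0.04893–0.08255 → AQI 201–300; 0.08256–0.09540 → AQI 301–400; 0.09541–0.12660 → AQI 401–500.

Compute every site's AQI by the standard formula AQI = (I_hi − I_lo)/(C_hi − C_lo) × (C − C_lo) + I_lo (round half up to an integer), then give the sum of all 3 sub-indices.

1144

Site D: 0.08273 lies in 0.08256–0.09540, so I_lo=301, I_hi=400, C_lo=0.08256, C_hi=0.09540.
(400−301)/(0.09540−0.08256) × (0.08273−0.08256) + 301 = 99/0.01284 × 0.00017 + 301 ≈ 302.31 → 302.
Site G: 0.10572 lies in 0.09541–0.12660, so I_lo=401, I_hi=500, C_lo=0.09541, C_hi=0.12660.
(500−401)/(0.12660−0.09541) × (0.10572−0.09541) + 401 = 99/0.03119 × 0.01031 + 401 ≈ 433.72 → 434.
Site K: 0.09748 lies in 0.09541–0.12660, so I_lo=401, I_hi=500, C_lo=0.09541, C_hi=0.12660.
(500−401)/(0.12660−0.09541) × (0.09748−0.09541) + 401 = 99/0.03119 × 0.00207 + 401 ≈ 407.57 → 408.
AQIs: Site D=302, Site G=434, Site K=408. Sum = 302 + 434 + 408 = 1144.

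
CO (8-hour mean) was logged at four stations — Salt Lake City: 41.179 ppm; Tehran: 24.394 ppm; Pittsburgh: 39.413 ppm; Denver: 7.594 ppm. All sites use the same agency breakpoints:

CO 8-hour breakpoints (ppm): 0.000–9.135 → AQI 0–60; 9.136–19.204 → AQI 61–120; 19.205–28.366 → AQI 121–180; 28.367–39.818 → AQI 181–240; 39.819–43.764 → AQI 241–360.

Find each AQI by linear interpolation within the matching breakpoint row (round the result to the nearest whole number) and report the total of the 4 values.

724

Salt Lake City 41.179: bracket 39.819–43.764 → index 241–360; slope 119/3.945, offset 1.360.
AQI = 241 + 119/3.945·1.360 ≈ 282.02 ⇒ 282.
Tehran: 24.394 lies in 19.205–28.366, so I_lo=121, I_hi=180, C_lo=19.205, C_hi=28.366.
(180−121)/(28.366−19.205) × (24.394−19.205) + 121 = 59/9.161 × 5.189 + 121 ≈ 154.42 → 154.
Pittsburgh 39.413: bracket 28.367–39.818 → index 181–240; slope 59/11.451, offset 11.046.
AQI = 181 + 59/11.451·11.046 ≈ 237.91 ⇒ 238.
Denver 7.594: bracket 0.000–9.135 → index 0–60; slope 60/9.135, offset 7.594.
AQI = 0 + 60/9.135·7.594 ≈ 49.88 ⇒ 50.
AQIs: Salt Lake City=282, Tehran=154, Pittsburgh=238, Denver=50. Sum = 282 + 154 + 238 + 50 = 724.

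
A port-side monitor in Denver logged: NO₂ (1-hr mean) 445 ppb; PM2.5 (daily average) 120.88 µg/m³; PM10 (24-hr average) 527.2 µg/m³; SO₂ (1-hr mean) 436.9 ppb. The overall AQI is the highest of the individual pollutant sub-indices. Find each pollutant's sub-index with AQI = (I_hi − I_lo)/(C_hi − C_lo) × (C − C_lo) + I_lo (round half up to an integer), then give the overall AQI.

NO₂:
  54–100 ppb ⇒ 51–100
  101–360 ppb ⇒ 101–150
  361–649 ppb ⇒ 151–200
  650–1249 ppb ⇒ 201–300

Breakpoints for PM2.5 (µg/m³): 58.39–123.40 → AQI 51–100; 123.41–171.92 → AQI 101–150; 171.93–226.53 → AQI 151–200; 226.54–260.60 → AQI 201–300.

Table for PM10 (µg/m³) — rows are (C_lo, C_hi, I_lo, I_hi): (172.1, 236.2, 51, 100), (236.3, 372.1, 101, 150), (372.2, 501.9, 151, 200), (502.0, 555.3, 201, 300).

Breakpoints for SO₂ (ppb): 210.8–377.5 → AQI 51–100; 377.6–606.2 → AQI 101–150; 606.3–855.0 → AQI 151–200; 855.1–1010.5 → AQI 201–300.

NO₂: 445 lies in 361–649, so I_lo=151, I_hi=200, C_lo=361, C_hi=649.
(200−151)/(649−361) × (445−361) + 151 = 49/288 × 84 + 151 ≈ 165.29 → 165.
PM2.5 120.88: bracket 58.39–123.40 → index 51–100; slope 49/65.01, offset 62.49.
AQI = 51 + 49/65.01·62.49 ≈ 98.10 ⇒ 98.
PM10: 527.2 ∈ [502.0, 555.3] ↔ index [201, 300].
201 + (527.2−502.0)·(300−201)/(555.3−502.0) = 201 + 25.2·99/53.3 ≈ 247.81, so AQI = 248.
SO₂: 436.9 ∈ [377.6, 606.2] ↔ index [101, 150].
101 + (436.9−377.6)·(150−101)/(606.2−377.6) = 101 + 59.3·49/228.6 ≈ 113.71, so AQI = 114.
Sub-indices: NO₂→165, PM2.5→98, PM10→248, SO₂→114. Overall AQI = max = 248; dominant pollutant is PM10.
AQI 248: Very Unhealthy.

248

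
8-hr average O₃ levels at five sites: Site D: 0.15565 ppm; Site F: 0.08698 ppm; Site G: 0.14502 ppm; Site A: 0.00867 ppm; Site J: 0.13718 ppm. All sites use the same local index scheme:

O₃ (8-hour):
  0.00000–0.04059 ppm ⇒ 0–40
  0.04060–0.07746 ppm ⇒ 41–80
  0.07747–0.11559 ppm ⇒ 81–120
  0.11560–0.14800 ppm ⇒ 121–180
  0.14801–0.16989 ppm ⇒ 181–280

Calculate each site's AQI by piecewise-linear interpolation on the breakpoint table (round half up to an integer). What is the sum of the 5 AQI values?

Site D: 0.15565 lies in 0.14801–0.16989, so I_lo=181, I_hi=280, C_lo=0.14801, C_hi=0.16989.
(280−181)/(0.16989−0.14801) × (0.15565−0.14801) + 181 = 99/0.02188 × 0.00764 + 181 ≈ 215.57 → 216.
Site F: 0.08698 lies in 0.07747–0.11559, so I_lo=81, I_hi=120, C_lo=0.07747, C_hi=0.11559.
(120−81)/(0.11559−0.07747) × (0.08698−0.07747) + 81 = 39/0.03812 × 0.00951 + 81 ≈ 90.73 → 91.
Site G 0.14502: bracket 0.11560–0.14800 → index 121–180; slope 59/0.03240, offset 0.02942.
AQI = 121 + 59/0.03240·0.02942 ≈ 174.57 ⇒ 175.
Site A: row 0.00000–0.04059 (AQI 0–40). (40−0)·(0.00867−0.00000)/(0.04059−0.00000) + 0 = 40·0.00867/0.04059 + 0 ≈ 8.54 → 9.
Site J: 0.13718 ∈ [0.11560, 0.14800] ↔ index [121, 180].
121 + (0.13718−0.11560)·(180−121)/(0.14800−0.11560) = 121 + 0.02158·59/0.03240 ≈ 160.30, so AQI = 160.
AQIs: Site D=216, Site F=91, Site G=175, Site A=9, Site J=160. Sum = 216 + 91 + 175 + 9 + 160 = 651.

651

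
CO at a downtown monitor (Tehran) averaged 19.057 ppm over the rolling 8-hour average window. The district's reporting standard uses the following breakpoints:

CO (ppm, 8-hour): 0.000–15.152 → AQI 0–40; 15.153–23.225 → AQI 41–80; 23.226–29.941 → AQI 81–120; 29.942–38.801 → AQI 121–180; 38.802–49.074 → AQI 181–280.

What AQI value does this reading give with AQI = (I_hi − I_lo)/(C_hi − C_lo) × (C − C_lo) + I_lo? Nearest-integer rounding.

60

CO: 19.057 ∈ [15.153, 23.225] ↔ index [41, 80].
41 + (19.057−15.153)·(80−41)/(23.225−15.153) = 41 + 3.904·39/8.072 ≈ 59.86, so AQI = 60.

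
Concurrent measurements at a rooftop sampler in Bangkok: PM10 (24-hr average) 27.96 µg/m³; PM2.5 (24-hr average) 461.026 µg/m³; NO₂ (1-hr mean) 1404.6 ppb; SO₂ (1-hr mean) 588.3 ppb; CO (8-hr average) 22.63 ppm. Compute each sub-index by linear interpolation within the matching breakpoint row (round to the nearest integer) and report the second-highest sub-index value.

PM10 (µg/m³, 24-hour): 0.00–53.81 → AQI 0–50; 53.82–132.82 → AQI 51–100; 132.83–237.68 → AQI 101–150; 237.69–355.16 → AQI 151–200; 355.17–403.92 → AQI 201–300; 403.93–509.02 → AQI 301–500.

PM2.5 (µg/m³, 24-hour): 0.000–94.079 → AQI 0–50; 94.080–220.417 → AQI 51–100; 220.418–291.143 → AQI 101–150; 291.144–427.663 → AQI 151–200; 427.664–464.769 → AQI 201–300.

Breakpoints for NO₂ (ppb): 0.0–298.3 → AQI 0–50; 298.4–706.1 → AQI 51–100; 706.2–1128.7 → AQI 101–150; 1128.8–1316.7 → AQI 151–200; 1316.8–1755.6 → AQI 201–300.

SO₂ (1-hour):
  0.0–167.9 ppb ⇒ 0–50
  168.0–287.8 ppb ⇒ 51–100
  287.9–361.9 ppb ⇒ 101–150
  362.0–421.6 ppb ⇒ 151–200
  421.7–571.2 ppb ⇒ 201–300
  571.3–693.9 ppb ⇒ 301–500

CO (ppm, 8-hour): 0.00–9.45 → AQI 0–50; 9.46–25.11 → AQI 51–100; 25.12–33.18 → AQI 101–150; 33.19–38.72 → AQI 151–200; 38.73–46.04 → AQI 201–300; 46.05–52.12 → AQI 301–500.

PM10 27.96: bracket 0.00–53.81 → index 0–50; slope 50/53.81, offset 27.96.
AQI = 0 + 50/53.81·27.96 ≈ 25.98 ⇒ 26.
PM2.5 461.026: bracket 427.664–464.769 → index 201–300; slope 99/37.105, offset 33.362.
AQI = 201 + 99/37.105·33.362 ≈ 290.01 ⇒ 290.
NO₂ 1404.6: bracket 1316.8–1755.6 → index 201–300; slope 99/438.8, offset 87.8.
AQI = 201 + 99/438.8·87.8 ≈ 220.81 ⇒ 221.
SO₂ 588.3: bracket 571.3–693.9 → index 301–500; slope 199/122.6, offset 17.0.
AQI = 301 + 199/122.6·17.0 ≈ 328.59 ⇒ 329.
CO: row 9.46–25.11 (AQI 51–100). (100−51)·(22.63−9.46)/(25.11−9.46) + 51 = 49·13.17/15.65 + 51 ≈ 92.24 → 92.
Sub-indices: PM10→26, PM2.5→290, NO₂→221, SO₂→329, CO→92. Ranked high→low: 329, 290, 221, 92, 26. Second-highest sub-index = 290.

290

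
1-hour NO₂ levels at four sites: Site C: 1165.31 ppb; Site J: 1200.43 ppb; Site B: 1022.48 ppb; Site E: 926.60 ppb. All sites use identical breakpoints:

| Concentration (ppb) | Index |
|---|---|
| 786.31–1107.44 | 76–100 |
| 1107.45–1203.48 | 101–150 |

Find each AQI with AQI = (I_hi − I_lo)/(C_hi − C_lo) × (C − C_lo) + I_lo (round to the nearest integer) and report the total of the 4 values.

459

Site C 1165.31: bracket 1107.45–1203.48 → index 101–150; slope 49/96.03, offset 57.86.
AQI = 101 + 49/96.03·57.86 ≈ 130.52 ⇒ 131.
Site J: 1200.43 lies in 1107.45–1203.48, so I_lo=101, I_hi=150, C_lo=1107.45, C_hi=1203.48.
(150−101)/(1203.48−1107.45) × (1200.43−1107.45) + 101 = 49/96.03 × 92.98 + 101 ≈ 148.44 → 148.
Site B: 1022.48 lies in 786.31–1107.44, so I_lo=76, I_hi=100, C_lo=786.31, C_hi=1107.44.
(100−76)/(1107.44−786.31) × (1022.48−786.31) + 76 = 24/321.13 × 236.17 + 76 ≈ 93.65 → 94.
Site E 926.60: bracket 786.31–1107.44 → index 76–100; slope 24/321.13, offset 140.29.
AQI = 76 + 24/321.13·140.29 ≈ 86.48 ⇒ 86.
AQIs: Site C=131, Site J=148, Site B=94, Site E=86. Sum = 131 + 148 + 94 + 86 = 459.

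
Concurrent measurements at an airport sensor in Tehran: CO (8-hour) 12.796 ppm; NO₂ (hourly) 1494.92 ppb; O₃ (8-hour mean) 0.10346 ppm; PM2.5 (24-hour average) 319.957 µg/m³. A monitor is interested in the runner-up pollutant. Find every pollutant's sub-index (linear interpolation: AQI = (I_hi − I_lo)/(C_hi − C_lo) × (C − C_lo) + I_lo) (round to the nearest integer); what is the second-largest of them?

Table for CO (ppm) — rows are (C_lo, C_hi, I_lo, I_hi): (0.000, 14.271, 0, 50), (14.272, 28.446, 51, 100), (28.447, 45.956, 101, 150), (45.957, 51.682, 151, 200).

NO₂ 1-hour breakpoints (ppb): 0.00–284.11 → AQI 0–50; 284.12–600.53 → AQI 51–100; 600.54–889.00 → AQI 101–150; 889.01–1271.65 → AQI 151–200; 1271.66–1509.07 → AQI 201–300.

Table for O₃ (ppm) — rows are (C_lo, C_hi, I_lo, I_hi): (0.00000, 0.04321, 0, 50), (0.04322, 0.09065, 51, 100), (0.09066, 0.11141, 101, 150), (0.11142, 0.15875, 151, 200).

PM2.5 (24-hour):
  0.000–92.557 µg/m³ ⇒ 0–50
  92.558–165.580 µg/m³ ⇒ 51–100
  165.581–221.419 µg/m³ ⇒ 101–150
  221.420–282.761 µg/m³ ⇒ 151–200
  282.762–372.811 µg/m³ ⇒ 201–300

CO 12.796: bracket 0.000–14.271 → index 0–50; slope 50/14.271, offset 12.796.
AQI = 0 + 50/14.271·12.796 ≈ 44.83 ⇒ 45.
NO₂: row 1271.66–1509.07 (AQI 201–300). (300−201)·(1494.92−1271.66)/(1509.07−1271.66) + 201 = 99·223.26/237.41 + 201 ≈ 294.10 → 294.
O₃: 0.10346 ∈ [0.09066, 0.11141] ↔ index [101, 150].
101 + (0.10346−0.09066)·(150−101)/(0.11141−0.09066) = 101 + 0.01280·49/0.02075 ≈ 131.23, so AQI = 131.
PM2.5: row 282.762–372.811 (AQI 201–300). (300−201)·(319.957−282.762)/(372.811−282.762) + 201 = 99·37.195/90.049 + 201 ≈ 241.89 → 242.
Sub-indices: CO→45, NO₂→294, O₃→131, PM2.5→242. Ranked high→low: 294, 242, 131, 45. Second-highest sub-index = 242.

242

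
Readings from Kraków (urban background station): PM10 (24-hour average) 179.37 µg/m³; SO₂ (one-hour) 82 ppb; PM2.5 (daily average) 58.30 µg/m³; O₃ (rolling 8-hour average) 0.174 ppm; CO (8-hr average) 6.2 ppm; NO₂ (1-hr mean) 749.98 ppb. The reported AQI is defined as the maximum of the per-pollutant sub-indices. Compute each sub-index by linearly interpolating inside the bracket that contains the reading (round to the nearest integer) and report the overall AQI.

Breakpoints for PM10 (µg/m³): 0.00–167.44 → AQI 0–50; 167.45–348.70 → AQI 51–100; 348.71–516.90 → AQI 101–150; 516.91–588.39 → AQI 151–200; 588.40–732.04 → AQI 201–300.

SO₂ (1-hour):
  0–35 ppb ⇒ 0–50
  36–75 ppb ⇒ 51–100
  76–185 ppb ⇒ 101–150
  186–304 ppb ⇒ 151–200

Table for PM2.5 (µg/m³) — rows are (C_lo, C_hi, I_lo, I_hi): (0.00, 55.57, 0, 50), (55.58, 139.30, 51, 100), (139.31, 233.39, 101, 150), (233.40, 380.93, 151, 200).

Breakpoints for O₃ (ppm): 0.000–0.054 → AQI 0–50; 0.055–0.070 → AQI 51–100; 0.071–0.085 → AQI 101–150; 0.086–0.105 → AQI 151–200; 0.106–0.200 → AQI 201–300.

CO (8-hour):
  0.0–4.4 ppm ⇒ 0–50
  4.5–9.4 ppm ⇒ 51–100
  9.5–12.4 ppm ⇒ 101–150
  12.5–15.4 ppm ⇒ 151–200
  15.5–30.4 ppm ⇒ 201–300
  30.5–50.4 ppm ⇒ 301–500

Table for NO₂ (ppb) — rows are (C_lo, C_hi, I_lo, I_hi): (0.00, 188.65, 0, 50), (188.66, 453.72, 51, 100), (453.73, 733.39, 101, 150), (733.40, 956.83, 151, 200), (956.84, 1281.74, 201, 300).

PM10: row 167.45–348.70 (AQI 51–100). (100−51)·(179.37−167.45)/(348.70−167.45) + 51 = 49·11.92/181.25 + 51 ≈ 54.22 → 54.
SO₂: row 76–185 (AQI 101–150). (150−101)·(82−76)/(185−76) + 101 = 49·6/109 + 101 ≈ 103.70 → 104.
PM2.5: 58.30 lies in 55.58–139.30, so I_lo=51, I_hi=100, C_lo=55.58, C_hi=139.30.
(100−51)/(139.30−55.58) × (58.30−55.58) + 51 = 49/83.72 × 2.72 + 51 ≈ 52.59 → 53.
O₃: 0.174 ∈ [0.106, 0.200] ↔ index [201, 300].
201 + (0.174−0.106)·(300−201)/(0.200−0.106) = 201 + 0.068·99/0.094 ≈ 272.62, so AQI = 273.
CO 6.2: bracket 4.5–9.4 → index 51–100; slope 49/4.9, offset 1.7.
AQI = 51 + 49/4.9·1.7 ≈ 68.00 ⇒ 68.
NO₂: row 733.40–956.83 (AQI 151–200). (200−151)·(749.98−733.40)/(956.83−733.40) + 151 = 49·16.58/223.43 + 151 ≈ 154.64 → 155.
Sub-indices: PM10→54, SO₂→104, PM2.5→53, O₃→273, CO→68, NO₂→155. Overall AQI = max = 273; dominant pollutant is O₃.

273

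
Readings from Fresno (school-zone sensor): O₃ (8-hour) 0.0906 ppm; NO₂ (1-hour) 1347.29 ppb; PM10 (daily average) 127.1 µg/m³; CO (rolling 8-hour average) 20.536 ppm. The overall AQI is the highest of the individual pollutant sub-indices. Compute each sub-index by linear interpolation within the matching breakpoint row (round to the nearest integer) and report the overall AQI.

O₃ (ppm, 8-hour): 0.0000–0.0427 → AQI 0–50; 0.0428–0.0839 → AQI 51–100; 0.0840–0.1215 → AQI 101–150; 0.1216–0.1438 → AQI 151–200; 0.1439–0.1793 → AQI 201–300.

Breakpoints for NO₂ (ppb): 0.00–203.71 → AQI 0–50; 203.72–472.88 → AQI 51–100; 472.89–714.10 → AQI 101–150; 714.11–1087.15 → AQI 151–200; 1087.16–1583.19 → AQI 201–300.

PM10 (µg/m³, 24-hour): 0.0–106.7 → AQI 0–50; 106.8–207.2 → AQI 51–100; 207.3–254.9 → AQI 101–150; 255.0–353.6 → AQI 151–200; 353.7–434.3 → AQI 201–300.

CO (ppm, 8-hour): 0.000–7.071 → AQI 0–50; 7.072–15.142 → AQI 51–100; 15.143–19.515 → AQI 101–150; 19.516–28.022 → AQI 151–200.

O₃ 0.0906: bracket 0.0840–0.1215 → index 101–150; slope 49/0.0375, offset 0.0066.
AQI = 101 + 49/0.0375·0.0066 ≈ 109.62 ⇒ 110.
NO₂: row 1087.16–1583.19 (AQI 201–300). (300−201)·(1347.29−1087.16)/(1583.19−1087.16) + 201 = 99·260.13/496.03 + 201 ≈ 252.92 → 253.
PM10: 127.1 ∈ [106.8, 207.2] ↔ index [51, 100].
51 + (127.1−106.8)·(100−51)/(207.2−106.8) = 51 + 20.3·49/100.4 ≈ 60.91, so AQI = 61.
CO: row 19.516–28.022 (AQI 151–200). (200−151)·(20.536−19.516)/(28.022−19.516) + 151 = 49·1.020/8.506 + 151 ≈ 156.88 → 157.
Sub-indices: O₃→110, NO₂→253, PM10→61, CO→157. Overall AQI = max = 253; dominant pollutant is NO₂.

253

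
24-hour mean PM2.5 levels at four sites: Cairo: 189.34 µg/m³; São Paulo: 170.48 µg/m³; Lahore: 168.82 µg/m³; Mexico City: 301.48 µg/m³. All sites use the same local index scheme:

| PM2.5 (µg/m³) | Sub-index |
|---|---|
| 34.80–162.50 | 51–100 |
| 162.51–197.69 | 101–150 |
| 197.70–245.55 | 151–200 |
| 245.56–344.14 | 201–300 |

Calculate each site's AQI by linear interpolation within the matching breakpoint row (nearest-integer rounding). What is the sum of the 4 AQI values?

617

Cairo: 189.34 lies in 162.51–197.69, so I_lo=101, I_hi=150, C_lo=162.51, C_hi=197.69.
(150−101)/(197.69−162.51) × (189.34−162.51) + 101 = 49/35.18 × 26.83 + 101 ≈ 138.37 → 138.
São Paulo: row 162.51–197.69 (AQI 101–150). (150−101)·(170.48−162.51)/(197.69−162.51) + 101 = 49·7.97/35.18 + 101 ≈ 112.10 → 112.
Lahore: row 162.51–197.69 (AQI 101–150). (150−101)·(168.82−162.51)/(197.69−162.51) + 101 = 49·6.31/35.18 + 101 ≈ 109.79 → 110.
Mexico City: 301.48 lies in 245.56–344.14, so I_lo=201, I_hi=300, C_lo=245.56, C_hi=344.14.
(300−201)/(344.14−245.56) × (301.48−245.56) + 201 = 99/98.58 × 55.92 + 201 ≈ 257.16 → 257.
AQIs: Cairo=138, São Paulo=112, Lahore=110, Mexico City=257. Sum = 138 + 112 + 110 + 257 = 617.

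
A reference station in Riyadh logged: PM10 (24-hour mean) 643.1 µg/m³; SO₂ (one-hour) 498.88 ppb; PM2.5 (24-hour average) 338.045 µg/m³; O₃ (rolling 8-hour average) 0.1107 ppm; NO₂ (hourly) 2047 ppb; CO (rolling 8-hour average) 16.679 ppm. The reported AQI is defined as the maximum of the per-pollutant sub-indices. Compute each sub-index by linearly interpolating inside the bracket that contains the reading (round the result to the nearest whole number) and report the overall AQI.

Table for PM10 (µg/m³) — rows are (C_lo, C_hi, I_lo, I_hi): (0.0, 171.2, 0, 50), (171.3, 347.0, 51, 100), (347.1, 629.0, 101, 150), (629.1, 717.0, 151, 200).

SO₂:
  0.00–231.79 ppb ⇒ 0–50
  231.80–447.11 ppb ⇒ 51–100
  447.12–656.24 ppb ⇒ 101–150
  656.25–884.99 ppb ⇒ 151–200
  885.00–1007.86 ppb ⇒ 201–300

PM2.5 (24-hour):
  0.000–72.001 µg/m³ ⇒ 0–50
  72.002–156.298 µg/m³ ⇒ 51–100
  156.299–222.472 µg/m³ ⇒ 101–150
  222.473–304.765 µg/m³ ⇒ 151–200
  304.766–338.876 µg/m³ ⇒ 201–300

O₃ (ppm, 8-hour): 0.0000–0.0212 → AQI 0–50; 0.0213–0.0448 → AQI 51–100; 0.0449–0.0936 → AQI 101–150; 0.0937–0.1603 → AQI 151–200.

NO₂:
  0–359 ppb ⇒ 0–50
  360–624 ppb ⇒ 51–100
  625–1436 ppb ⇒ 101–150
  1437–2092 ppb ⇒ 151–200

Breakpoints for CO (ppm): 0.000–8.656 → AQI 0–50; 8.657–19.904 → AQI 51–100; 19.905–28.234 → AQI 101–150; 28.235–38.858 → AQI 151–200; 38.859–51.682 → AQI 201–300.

298

PM10: 643.1 lies in 629.1–717.0, so I_lo=151, I_hi=200, C_lo=629.1, C_hi=717.0.
(200−151)/(717.0−629.1) × (643.1−629.1) + 151 = 49/87.9 × 14.0 + 151 ≈ 158.80 → 159.
SO₂: 498.88 lies in 447.12–656.24, so I_lo=101, I_hi=150, C_lo=447.12, C_hi=656.24.
(150−101)/(656.24−447.12) × (498.88−447.12) + 101 = 49/209.12 × 51.76 + 101 ≈ 113.13 → 113.
PM2.5: row 304.766–338.876 (AQI 201–300). (300−201)·(338.045−304.766)/(338.876−304.766) + 201 = 99·33.279/34.110 + 201 ≈ 297.59 → 298.
O₃: 0.1107 ∈ [0.0937, 0.1603] ↔ index [151, 200].
151 + (0.1107−0.0937)·(200−151)/(0.1603−0.0937) = 151 + 0.0170·49/0.0666 ≈ 163.51, so AQI = 164.
NO₂: row 1437–2092 (AQI 151–200). (200−151)·(2047−1437)/(2092−1437) + 151 = 49·610/655 + 151 ≈ 196.63 → 197.
CO: 16.679 ∈ [8.657, 19.904] ↔ index [51, 100].
51 + (16.679−8.657)·(100−51)/(19.904−8.657) = 51 + 8.022·49/11.247 ≈ 85.95, so AQI = 86.
Sub-indices: PM10→159, SO₂→113, PM2.5→298, O₃→164, NO₂→197, CO→86. Overall AQI = max = 298; dominant pollutant is PM2.5.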